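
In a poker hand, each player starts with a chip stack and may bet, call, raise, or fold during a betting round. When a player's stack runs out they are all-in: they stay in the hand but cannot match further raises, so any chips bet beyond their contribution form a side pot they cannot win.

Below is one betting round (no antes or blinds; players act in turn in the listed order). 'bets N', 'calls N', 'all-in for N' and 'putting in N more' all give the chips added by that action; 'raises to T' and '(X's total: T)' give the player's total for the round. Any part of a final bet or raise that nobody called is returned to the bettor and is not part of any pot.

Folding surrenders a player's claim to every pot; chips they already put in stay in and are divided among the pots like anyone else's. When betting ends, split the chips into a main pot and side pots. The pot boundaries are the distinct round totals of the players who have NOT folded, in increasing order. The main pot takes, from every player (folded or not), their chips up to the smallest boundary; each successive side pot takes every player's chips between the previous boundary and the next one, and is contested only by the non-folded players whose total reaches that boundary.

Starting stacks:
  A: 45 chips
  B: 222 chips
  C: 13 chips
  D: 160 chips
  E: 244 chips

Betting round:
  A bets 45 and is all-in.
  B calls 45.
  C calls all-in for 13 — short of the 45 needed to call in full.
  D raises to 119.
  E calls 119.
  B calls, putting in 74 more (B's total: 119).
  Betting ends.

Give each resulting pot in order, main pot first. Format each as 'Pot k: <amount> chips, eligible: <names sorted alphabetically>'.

Contributions: A=45, B=119, C=13, D=119, E=119
Pot levels (distinct totals of non-folded players): 13, 45, 119
Layer 1-13: 13 each from A, B, C, D, E = 13*5 = 65 chips; eligible A, B, C, D, E
Layer 14-45: 32 each from A, B, D, E = 32*4 = 128 chips; eligible A, B, D, E
Layer 46-119: 74 each from B, D, E = 74*3 = 222 chips; eligible B, D, E

Pot 1: 65 chips, eligible: A, B, C, D, E
Pot 2: 128 chips, eligible: A, B, D, E
Pot 3: 222 chips, eligible: B, D, E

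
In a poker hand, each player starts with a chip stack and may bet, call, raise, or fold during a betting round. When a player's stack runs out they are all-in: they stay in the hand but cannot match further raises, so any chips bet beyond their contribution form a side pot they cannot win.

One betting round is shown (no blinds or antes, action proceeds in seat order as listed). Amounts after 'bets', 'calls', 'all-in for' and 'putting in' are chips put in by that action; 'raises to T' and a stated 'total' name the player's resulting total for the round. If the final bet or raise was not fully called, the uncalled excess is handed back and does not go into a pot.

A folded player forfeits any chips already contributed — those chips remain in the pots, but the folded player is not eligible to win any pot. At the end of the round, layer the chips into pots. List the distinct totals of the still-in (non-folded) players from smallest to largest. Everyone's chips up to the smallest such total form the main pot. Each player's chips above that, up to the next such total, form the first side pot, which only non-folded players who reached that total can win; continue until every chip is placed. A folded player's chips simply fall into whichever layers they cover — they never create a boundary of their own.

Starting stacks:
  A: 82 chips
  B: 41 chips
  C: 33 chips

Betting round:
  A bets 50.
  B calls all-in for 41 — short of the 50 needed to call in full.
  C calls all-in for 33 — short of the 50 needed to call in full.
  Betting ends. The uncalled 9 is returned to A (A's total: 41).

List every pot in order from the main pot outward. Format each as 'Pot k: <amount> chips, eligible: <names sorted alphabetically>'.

Pot 1: 99 chips, eligible: A, B, C
Pot 2: 16 chips, eligible: A, B

Derivation:
Contributions (after 9 returned to A): A=41, B=41, C=33
Pot levels (distinct totals of non-folded players): 33, 41
Layer 1-33: 33 each from A, B, C = 33*3 = 99 chips; eligible A, B, C
Layer 34-41: 8 each from A, B = 8*2 = 16 chips; eligible A, B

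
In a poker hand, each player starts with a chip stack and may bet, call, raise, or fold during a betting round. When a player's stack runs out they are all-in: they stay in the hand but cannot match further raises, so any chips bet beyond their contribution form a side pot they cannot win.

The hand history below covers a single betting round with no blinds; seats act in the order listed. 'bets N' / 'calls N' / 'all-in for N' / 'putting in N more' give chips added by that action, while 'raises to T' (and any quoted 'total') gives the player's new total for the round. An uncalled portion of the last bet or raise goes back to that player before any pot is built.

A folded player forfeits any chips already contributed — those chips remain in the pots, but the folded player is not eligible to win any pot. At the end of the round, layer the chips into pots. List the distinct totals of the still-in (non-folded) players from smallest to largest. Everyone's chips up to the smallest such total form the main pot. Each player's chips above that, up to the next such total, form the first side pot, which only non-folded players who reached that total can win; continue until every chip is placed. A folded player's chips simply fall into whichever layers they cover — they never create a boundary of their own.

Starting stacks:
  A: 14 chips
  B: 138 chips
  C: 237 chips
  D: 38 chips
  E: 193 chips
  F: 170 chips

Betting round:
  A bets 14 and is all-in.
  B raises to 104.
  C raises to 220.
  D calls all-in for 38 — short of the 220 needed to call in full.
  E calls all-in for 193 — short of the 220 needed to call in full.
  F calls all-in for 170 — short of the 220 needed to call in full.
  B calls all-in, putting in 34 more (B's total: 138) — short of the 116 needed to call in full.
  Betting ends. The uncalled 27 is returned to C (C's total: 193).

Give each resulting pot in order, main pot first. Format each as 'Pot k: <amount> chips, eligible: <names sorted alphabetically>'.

Contributions (after 27 returned to C): A=14, B=138, C=193, D=38, E=193, F=170
Pot levels (distinct totals of non-folded players): 14, 38, 138, 170, 193
Layer 1-14: 14 each from A, B, C, D, E, F = 14*6 = 84 chips; eligible A, B, C, D, E, F
Layer 15-38: 24 each from B, C, D, E, F = 24*5 = 120 chips; eligible B, C, D, E, F
Layer 39-138: 100 each from B, C, E, F = 100*4 = 400 chips; eligible B, C, E, F
Layer 139-170: 32 each from C, E, F = 32*3 = 96 chips; eligible C, E, F
Layer 171-193: 23 each from C, E = 23*2 = 46 chips; eligible C, E

Pot 1: 84 chips, eligible: A, B, C, D, E, F
Pot 2: 120 chips, eligible: B, C, D, E, F
Pot 3: 400 chips, eligible: B, C, E, F
Pot 4: 96 chips, eligible: C, E, F
Pot 5: 46 chips, eligible: C, E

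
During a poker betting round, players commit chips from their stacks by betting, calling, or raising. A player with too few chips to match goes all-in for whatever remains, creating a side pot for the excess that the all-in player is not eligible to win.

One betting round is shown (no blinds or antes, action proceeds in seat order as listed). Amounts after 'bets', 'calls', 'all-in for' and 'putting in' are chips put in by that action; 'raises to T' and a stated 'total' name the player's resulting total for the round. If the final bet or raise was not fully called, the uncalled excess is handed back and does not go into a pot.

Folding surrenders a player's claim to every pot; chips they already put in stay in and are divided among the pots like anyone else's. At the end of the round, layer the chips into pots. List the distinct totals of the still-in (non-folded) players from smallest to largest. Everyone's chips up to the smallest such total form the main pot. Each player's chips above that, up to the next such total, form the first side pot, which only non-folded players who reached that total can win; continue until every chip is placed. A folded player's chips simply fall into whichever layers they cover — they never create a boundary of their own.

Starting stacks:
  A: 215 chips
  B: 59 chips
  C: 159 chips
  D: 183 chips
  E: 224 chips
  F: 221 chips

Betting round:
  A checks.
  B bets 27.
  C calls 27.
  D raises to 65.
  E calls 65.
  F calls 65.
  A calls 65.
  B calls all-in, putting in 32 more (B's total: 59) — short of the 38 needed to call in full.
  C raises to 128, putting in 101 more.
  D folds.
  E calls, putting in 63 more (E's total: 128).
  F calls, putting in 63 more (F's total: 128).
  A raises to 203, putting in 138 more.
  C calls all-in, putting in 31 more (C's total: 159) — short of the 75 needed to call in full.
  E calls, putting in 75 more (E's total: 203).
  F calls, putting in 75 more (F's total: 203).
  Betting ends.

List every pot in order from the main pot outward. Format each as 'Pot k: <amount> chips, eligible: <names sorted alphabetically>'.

Contributions: A=203, B=59, C=159, D=65, E=203, F=203
Folded: D
Pot levels (distinct totals of non-folded players): 59, 159, 203
Layer 1-59: 59 each from A, B, C, D, E, F = 59*6 = 354 chips; eligible A, B, C, E, F
Layer 60-159: A 100 + C 100 + D 6 + E 100 + F 100 = 406 chips; eligible A, C, E, F
Layer 160-203: 44 each from A, E, F = 44*3 = 132 chips; eligible A, E, F

Pot 1: 354 chips, eligible: A, B, C, E, F
Pot 2: 406 chips, eligible: A, C, E, F
Pot 3: 132 chips, eligible: A, E, F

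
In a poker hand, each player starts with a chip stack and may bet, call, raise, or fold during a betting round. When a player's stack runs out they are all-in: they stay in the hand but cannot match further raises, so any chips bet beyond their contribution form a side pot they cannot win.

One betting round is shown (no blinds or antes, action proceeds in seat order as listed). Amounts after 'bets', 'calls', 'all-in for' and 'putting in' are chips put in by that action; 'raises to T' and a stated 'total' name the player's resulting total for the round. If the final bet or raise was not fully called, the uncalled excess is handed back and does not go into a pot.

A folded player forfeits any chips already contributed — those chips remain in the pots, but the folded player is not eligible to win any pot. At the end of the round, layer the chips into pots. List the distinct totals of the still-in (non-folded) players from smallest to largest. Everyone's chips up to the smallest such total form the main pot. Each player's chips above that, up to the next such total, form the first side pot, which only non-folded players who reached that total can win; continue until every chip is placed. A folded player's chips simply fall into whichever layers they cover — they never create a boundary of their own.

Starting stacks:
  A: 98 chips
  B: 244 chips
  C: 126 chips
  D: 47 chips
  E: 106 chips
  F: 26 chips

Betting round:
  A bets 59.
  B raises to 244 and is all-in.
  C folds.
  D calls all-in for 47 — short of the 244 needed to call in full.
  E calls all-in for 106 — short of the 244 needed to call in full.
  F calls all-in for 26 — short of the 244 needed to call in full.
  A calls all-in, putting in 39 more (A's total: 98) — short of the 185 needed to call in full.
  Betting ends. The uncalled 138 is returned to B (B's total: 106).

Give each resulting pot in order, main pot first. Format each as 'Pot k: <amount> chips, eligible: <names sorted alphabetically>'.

Contributions (after 138 returned to B): A=98, B=106, D=47, E=106, F=26
Folded: C
Pot levels (distinct totals of non-folded players): 26, 47, 98, 106
Layer 1-26: 26 each from A, B, D, E, F = 26*5 = 130 chips; eligible A, B, D, E, F
Layer 27-47: 21 each from A, B, D, E = 21*4 = 84 chips; eligible A, B, D, E
Layer 48-98: 51 each from A, B, E = 51*3 = 153 chips; eligible A, B, E
Layer 99-106: 8 each from B, E = 8*2 = 16 chips; eligible B, E

Pot 1: 130 chips, eligible: A, B, D, E, F
Pot 2: 84 chips, eligible: A, B, D, E
Pot 3: 153 chips, eligible: A, B, E
Pot 4: 16 chips, eligible: B, E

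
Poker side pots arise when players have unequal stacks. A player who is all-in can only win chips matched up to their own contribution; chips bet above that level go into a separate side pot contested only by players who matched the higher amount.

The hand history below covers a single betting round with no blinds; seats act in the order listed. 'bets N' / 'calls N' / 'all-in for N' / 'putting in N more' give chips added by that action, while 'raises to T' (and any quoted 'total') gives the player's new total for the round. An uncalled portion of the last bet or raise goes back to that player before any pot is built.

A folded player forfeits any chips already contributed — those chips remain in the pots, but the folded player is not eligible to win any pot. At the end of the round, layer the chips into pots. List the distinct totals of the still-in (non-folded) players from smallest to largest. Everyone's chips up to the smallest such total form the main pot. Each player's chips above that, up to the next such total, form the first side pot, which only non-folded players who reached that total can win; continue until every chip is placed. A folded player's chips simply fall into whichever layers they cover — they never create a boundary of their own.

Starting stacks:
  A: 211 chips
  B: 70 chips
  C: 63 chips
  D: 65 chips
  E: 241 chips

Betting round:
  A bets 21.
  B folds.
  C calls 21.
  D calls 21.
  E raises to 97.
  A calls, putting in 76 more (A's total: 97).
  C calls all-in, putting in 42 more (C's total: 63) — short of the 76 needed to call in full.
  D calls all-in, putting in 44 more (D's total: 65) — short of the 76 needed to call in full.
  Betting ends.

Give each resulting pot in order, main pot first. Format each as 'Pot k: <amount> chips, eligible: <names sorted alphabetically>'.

Pot 1: 252 chips, eligible: A, C, D, E
Pot 2: 6 chips, eligible: A, D, E
Pot 3: 64 chips, eligible: A, E

Derivation:
Contributions: A=97, C=63, D=65, E=97
Folded: B
Pot levels (distinct totals of non-folded players): 63, 65, 97
Layer 1-63: 63 each from A, C, D, E = 63*4 = 252 chips; eligible A, C, D, E
Layer 64-65: 2 each from A, D, E = 2*3 = 6 chips; eligible A, D, E
Layer 66-97: 32 each from A, E = 32*2 = 64 chips; eligible A, E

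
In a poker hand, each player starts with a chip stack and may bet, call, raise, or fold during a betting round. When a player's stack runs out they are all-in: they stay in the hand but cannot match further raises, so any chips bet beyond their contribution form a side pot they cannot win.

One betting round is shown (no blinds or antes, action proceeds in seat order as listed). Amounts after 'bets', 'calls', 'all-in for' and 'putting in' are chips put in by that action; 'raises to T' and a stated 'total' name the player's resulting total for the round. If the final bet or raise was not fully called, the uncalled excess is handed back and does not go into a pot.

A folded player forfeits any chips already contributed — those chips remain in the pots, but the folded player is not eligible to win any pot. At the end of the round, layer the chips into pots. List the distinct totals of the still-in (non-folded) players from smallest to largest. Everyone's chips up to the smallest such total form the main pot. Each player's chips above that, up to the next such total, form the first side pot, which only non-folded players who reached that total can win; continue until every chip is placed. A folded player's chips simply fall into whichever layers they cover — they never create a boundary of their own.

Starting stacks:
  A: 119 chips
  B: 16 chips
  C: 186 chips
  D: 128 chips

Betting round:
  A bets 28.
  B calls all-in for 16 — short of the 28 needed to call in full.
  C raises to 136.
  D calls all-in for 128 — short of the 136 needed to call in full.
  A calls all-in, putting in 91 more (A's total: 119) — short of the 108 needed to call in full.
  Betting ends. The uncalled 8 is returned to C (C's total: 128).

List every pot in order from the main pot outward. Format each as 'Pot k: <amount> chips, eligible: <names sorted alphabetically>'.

Contributions (after 8 returned to C): A=119, B=16, C=128, D=128
Pot levels (distinct totals of non-folded players): 16, 119, 128
Layer 1-16: 16 each from A, B, C, D = 16*4 = 64 chips; eligible A, B, C, D
Layer 17-119: 103 each from A, C, D = 103*3 = 309 chips; eligible A, C, D
Layer 120-128: 9 each from C, D = 9*2 = 18 chips; eligible C, D

Pot 1: 64 chips, eligible: A, B, C, D
Pot 2: 309 chips, eligible: A, C, D
Pot 3: 18 chips, eligible: C, D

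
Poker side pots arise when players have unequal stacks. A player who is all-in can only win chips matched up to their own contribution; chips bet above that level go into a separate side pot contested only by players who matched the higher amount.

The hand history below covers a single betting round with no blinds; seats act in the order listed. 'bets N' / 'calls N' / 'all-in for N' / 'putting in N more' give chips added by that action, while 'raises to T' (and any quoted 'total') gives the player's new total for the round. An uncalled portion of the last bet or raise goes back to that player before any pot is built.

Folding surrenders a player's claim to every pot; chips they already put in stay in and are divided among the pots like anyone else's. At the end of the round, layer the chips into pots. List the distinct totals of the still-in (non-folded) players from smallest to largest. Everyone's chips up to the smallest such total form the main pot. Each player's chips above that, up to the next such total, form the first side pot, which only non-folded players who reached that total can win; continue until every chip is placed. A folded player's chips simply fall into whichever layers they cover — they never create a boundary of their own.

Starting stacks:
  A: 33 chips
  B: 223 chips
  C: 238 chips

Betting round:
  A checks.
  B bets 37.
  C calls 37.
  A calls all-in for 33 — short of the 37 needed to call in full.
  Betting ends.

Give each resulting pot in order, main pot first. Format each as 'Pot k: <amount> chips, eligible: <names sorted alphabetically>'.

Pot 1: 99 chips, eligible: A, B, C
Pot 2: 8 chips, eligible: B, C

Derivation:
Contributions: A=33, B=37, C=37
Pot levels (distinct totals of non-folded players): 33, 37
Layer 1-33: 33 each from A, B, C = 33*3 = 99 chips; eligible A, B, C
Layer 34-37: 4 each from B, C = 4*2 = 8 chips; eligible B, C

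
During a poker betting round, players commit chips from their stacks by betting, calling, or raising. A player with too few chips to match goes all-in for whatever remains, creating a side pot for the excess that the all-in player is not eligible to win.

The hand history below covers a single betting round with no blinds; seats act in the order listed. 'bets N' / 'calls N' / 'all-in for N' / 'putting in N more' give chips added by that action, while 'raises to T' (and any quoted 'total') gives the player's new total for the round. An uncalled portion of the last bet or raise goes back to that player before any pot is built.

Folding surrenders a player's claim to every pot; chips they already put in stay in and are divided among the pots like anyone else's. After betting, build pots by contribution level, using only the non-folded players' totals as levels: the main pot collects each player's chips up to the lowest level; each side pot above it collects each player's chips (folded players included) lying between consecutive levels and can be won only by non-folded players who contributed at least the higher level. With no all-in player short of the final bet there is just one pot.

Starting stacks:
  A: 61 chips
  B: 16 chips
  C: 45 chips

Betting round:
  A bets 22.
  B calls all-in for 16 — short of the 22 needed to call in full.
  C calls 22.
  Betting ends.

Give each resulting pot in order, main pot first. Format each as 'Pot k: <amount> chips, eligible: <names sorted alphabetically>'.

Pot 1: 48 chips, eligible: A, B, C
Pot 2: 12 chips, eligible: A, C

Derivation:
Contributions: A=22, B=16, C=22
Pot levels (distinct totals of non-folded players): 16, 22
Layer 1-16: 16 each from A, B, C = 16*3 = 48 chips; eligible A, B, C
Layer 17-22: 6 each from A, C = 6*2 = 12 chips; eligible A, C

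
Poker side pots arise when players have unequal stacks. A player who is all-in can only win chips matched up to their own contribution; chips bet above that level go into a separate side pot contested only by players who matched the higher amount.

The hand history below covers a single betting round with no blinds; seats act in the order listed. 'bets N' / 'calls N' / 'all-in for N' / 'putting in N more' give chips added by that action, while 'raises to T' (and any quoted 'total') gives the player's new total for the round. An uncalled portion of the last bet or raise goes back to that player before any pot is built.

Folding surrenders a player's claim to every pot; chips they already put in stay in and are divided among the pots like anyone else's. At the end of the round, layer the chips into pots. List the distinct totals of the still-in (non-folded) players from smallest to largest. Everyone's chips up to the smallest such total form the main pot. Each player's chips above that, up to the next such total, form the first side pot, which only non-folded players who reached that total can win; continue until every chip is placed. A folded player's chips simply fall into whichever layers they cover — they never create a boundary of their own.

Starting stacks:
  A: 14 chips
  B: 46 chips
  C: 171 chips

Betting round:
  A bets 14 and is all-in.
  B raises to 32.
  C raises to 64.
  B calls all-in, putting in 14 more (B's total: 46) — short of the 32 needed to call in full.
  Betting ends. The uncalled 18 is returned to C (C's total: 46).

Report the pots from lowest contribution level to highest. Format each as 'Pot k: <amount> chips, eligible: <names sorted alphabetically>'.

Pot 1: 42 chips, eligible: A, B, C
Pot 2: 64 chips, eligible: B, C

Derivation:
Contributions (after 18 returned to C): A=14, B=46, C=46
Pot levels (distinct totals of non-folded players): 14, 46
Layer 1-14: 14 each from A, B, C = 14*3 = 42 chips; eligible A, B, C
Layer 15-46: 32 each from B, C = 32*2 = 64 chips; eligible B, C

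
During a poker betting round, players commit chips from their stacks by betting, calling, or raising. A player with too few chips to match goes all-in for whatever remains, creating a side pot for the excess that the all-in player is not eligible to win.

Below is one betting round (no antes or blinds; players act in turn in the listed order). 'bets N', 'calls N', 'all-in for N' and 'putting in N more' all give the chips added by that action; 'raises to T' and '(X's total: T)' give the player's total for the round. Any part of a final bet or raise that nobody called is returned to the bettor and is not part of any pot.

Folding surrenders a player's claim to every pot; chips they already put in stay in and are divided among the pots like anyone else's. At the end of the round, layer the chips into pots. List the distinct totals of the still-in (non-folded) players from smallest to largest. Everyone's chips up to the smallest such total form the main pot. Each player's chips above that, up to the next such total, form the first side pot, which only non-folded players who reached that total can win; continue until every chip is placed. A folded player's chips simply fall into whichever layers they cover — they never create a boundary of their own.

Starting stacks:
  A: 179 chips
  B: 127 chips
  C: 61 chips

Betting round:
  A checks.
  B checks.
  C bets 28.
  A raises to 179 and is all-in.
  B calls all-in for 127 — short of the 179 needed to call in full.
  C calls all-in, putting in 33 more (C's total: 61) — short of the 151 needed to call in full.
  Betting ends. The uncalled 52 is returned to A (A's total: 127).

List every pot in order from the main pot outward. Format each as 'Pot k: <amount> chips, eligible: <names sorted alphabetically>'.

Pot 1: 183 chips, eligible: A, B, C
Pot 2: 132 chips, eligible: A, B

Derivation:
Contributions (after 52 returned to A): A=127, B=127, C=61
Pot levels (distinct totals of non-folded players): 61, 127
Layer 1-61: 61 each from A, B, C = 61*3 = 183 chips; eligible A, B, C
Layer 62-127: 66 each from A, B = 66*2 = 132 chips; eligible A, B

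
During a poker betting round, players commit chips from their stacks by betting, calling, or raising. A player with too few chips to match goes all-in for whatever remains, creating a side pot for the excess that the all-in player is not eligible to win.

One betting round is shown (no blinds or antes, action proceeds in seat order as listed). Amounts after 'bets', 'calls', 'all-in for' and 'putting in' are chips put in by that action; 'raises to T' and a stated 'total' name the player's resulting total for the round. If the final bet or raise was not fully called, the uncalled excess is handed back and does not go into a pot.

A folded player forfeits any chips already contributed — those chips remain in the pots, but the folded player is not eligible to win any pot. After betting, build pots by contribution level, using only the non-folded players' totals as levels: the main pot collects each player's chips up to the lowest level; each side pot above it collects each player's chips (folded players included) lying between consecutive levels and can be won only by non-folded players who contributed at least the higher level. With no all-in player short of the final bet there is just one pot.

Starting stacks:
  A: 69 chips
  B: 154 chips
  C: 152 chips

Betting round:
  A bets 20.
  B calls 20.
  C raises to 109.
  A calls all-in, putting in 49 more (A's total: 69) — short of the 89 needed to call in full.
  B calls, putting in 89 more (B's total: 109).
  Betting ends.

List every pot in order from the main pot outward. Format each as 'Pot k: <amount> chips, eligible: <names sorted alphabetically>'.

Pot 1: 207 chips, eligible: A, B, C
Pot 2: 80 chips, eligible: B, C

Derivation:
Contributions: A=69, B=109, C=109
Pot levels (distinct totals of non-folded players): 69, 109
Layer 1-69: 69 each from A, B, C = 69*3 = 207 chips; eligible A, B, C
Layer 70-109: 40 each from B, C = 40*2 = 80 chips; eligible B, C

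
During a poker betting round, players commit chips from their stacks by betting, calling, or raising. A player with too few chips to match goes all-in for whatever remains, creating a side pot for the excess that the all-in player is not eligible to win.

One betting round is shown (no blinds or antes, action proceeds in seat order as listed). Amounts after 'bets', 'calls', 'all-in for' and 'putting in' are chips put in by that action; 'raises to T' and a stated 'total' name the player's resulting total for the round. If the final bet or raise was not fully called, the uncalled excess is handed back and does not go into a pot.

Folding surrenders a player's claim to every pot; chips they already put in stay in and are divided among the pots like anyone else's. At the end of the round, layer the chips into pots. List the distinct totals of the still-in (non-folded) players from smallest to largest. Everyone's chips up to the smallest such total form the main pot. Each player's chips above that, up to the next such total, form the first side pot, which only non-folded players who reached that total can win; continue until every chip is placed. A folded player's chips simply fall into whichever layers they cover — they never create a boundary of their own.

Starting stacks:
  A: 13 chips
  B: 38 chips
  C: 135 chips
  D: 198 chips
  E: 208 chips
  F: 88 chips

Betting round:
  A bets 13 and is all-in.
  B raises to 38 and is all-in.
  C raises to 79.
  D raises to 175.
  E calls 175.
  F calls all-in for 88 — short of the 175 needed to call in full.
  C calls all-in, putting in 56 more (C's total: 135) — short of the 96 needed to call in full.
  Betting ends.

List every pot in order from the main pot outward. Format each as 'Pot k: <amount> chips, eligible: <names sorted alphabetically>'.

Pot 1: 78 chips, eligible: A, B, C, D, E, F
Pot 2: 125 chips, eligible: B, C, D, E, F
Pot 3: 200 chips, eligible: C, D, E, F
Pot 4: 141 chips, eligible: C, D, E
Pot 5: 80 chips, eligible: D, E

Derivation:
Contributions: A=13, B=38, C=135, D=175, E=175, F=88
Pot levels (distinct totals of non-folded players): 13, 38, 88, 135, 175
Layer 1-13: 13 each from A, B, C, D, E, F = 13*6 = 78 chips; eligible A, B, C, D, E, F
Layer 14-38: 25 each from B, C, D, E, F = 25*5 = 125 chips; eligible B, C, D, E, F
Layer 39-88: 50 each from C, D, E, F = 50*4 = 200 chips; eligible C, D, E, F
Layer 89-135: 47 each from C, D, E = 47*3 = 141 chips; eligible C, D, E
Layer 136-175: 40 each from D, E = 40*2 = 80 chips; eligible D, E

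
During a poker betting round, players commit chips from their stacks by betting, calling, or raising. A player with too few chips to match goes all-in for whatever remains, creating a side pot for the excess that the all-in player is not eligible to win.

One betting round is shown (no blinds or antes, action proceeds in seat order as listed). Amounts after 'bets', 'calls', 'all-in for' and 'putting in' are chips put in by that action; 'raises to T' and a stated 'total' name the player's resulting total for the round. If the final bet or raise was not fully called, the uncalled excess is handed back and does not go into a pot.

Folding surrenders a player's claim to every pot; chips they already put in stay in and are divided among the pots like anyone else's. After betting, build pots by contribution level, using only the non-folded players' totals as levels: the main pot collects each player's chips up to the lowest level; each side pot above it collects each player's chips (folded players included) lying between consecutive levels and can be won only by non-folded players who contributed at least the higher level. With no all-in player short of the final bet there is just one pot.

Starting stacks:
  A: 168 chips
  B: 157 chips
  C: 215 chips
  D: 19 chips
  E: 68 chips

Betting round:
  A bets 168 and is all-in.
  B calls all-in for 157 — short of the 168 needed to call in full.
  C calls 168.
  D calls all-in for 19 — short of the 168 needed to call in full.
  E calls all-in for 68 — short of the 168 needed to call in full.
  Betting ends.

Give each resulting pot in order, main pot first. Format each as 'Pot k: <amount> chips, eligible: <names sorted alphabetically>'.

Pot 1: 95 chips, eligible: A, B, C, D, E
Pot 2: 196 chips, eligible: A, B, C, E
Pot 3: 267 chips, eligible: A, B, C
Pot 4: 22 chips, eligible: A, C

Derivation:
Contributions: A=168, B=157, C=168, D=19, E=68
Pot levels (distinct totals of non-folded players): 19, 68, 157, 168
Layer 1-19: 19 each from A, B, C, D, E = 19*5 = 95 chips; eligible A, B, C, D, E
Layer 20-68: 49 each from A, B, C, E = 49*4 = 196 chips; eligible A, B, C, E
Layer 69-157: 89 each from A, B, C = 89*3 = 267 chips; eligible A, B, C
Layer 158-168: 11 each from A, C = 11*2 = 22 chips; eligible A, C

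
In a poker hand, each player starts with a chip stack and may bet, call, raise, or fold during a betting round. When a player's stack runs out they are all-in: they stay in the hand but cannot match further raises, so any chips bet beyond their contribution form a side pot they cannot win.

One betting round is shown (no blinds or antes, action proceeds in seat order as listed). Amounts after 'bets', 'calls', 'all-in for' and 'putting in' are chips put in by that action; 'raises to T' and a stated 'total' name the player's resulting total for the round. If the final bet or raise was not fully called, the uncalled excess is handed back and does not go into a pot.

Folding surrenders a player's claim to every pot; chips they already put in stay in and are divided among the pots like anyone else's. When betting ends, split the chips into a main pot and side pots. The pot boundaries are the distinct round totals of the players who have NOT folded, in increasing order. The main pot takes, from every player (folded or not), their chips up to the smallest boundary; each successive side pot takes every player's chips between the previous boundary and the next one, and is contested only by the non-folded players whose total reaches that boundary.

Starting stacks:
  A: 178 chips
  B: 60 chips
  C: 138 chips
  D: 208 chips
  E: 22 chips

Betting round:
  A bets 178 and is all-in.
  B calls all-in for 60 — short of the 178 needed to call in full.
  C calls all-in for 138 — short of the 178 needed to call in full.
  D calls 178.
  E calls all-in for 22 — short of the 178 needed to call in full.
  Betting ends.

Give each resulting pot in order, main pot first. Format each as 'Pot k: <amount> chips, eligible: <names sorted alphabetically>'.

Pot 1: 110 chips, eligible: A, B, C, D, E
Pot 2: 152 chips, eligible: A, B, C, D
Pot 3: 234 chips, eligible: A, C, D
Pot 4: 80 chips, eligible: A, D

Derivation:
Contributions: A=178, B=60, C=138, D=178, E=22
Pot levels (distinct totals of non-folded players): 22, 60, 138, 178
Layer 1-22: 22 each from A, B, C, D, E = 22*5 = 110 chips; eligible A, B, C, D, E
Layer 23-60: 38 each from A, B, C, D = 38*4 = 152 chips; eligible A, B, C, D
Layer 61-138: 78 each from A, C, D = 78*3 = 234 chips; eligible A, C, D
Layer 139-178: 40 each from A, D = 40*2 = 80 chips; eligible A, D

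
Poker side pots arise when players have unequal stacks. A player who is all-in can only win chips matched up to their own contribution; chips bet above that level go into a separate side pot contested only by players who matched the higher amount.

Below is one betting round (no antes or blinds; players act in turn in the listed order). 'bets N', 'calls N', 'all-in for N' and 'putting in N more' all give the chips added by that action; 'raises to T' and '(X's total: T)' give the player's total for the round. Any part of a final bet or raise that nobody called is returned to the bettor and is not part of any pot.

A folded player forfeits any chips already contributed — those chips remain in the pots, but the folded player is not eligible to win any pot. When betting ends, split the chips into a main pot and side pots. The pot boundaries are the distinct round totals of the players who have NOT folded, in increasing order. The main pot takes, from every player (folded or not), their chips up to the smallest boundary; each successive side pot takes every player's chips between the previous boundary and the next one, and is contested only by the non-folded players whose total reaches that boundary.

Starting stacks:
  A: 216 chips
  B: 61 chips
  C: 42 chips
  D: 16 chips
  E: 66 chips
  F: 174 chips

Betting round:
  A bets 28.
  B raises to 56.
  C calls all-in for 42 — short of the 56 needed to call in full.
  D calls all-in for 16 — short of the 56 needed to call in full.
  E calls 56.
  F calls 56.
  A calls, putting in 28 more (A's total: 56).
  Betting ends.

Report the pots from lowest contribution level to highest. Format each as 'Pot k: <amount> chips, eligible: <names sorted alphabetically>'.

Pot 1: 96 chips, eligible: A, B, C, D, E, F
Pot 2: 130 chips, eligible: A, B, C, E, F
Pot 3: 56 chips, eligible: A, B, E, F

Derivation:
Contributions: A=56, B=56, C=42, D=16, E=56, F=56
Pot levels (distinct totals of non-folded players): 16, 42, 56
Layer 1-16: 16 each from A, B, C, D, E, F = 16*6 = 96 chips; eligible A, B, C, D, E, F
Layer 17-42: 26 each from A, B, C, E, F = 26*5 = 130 chips; eligible A, B, C, E, F
Layer 43-56: 14 each from A, B, E, F = 14*4 = 56 chips; eligible A, B, E, F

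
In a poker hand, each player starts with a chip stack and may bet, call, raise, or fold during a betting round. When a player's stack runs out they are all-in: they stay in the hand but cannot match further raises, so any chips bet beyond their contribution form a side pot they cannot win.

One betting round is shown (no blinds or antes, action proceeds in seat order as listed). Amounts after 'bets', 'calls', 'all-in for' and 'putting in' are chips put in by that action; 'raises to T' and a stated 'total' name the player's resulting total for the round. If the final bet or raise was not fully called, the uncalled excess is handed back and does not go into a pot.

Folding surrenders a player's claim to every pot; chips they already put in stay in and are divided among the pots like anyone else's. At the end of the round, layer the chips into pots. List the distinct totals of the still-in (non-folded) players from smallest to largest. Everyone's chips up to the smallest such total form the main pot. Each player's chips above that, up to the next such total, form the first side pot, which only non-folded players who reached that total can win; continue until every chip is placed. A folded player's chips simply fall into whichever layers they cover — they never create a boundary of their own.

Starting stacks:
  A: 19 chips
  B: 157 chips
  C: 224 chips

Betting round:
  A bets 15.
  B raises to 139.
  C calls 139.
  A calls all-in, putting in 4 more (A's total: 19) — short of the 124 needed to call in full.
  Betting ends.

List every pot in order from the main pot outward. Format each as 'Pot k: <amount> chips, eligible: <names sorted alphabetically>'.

Contributions: A=19, B=139, C=139
Pot levels (distinct totals of non-folded players): 19, 139
Layer 1-19: 19 each from A, B, C = 19*3 = 57 chips; eligible A, B, C
Layer 20-139: 120 each from B, C = 120*2 = 240 chips; eligible B, C

Pot 1: 57 chips, eligible: A, B, C
Pot 2: 240 chips, eligible: B, C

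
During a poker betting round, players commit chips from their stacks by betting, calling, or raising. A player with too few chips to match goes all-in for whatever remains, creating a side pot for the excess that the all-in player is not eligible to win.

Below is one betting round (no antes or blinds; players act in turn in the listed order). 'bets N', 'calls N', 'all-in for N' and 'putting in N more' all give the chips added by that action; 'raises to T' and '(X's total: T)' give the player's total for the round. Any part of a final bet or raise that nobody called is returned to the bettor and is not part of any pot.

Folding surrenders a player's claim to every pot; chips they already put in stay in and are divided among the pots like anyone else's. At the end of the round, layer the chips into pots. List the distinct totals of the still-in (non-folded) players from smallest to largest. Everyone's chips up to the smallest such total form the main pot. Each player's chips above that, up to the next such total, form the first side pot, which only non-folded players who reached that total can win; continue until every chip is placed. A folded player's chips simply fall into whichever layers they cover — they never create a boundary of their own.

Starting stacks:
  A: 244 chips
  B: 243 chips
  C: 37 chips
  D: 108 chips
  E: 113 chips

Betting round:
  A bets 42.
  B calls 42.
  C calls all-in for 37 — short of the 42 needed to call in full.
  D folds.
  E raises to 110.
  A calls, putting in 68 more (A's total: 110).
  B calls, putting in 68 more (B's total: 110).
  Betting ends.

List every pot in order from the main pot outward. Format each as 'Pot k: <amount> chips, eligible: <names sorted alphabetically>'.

Contributions: A=110, B=110, C=37, E=110
Folded: D
Pot levels (distinct totals of non-folded players): 37, 110
Layer 1-37: 37 each from A, B, C, E = 37*4 = 148 chips; eligible A, B, C, E
Layer 38-110: 73 each from A, B, E = 73*3 = 219 chips; eligible A, B, E

Pot 1: 148 chips, eligible: A, B, C, E
Pot 2: 219 chips, eligible: A, B, E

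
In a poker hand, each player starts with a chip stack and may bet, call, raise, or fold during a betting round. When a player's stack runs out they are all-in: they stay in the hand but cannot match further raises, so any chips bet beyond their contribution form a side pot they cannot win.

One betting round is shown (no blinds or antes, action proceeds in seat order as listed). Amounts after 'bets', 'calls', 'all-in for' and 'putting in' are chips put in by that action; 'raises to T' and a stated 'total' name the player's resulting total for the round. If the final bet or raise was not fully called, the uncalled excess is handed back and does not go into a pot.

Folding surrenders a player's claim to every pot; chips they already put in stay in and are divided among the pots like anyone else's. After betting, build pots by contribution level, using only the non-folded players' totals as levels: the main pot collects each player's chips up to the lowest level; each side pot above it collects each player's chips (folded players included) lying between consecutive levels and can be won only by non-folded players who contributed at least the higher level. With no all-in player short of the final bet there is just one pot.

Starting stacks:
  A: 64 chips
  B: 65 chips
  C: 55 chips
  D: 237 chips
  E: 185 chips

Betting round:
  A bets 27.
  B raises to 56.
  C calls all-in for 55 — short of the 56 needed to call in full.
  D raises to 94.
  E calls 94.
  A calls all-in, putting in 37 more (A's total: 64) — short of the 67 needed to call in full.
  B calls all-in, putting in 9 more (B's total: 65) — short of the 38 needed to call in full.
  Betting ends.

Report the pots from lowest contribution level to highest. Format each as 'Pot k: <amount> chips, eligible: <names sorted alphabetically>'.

Pot 1: 275 chips, eligible: A, B, C, D, E
Pot 2: 36 chips, eligible: A, B, D, E
Pot 3: 3 chips, eligible: B, D, E
Pot 4: 58 chips, eligible: D, E

Derivation:
Contributions: A=64, B=65, C=55, D=94, E=94
Pot levels (distinct totals of non-folded players): 55, 64, 65, 94
Layer 1-55: 55 each from A, B, C, D, E = 55*5 = 275 chips; eligible A, B, C, D, E
Layer 56-64: 9 each from A, B, D, E = 9*4 = 36 chips; eligible A, B, D, E
Layer 65-65: 1 each from B, D, E = 1*3 = 3 chips; eligible B, D, E
Layer 66-94: 29 each from D, E = 29*2 = 58 chips; eligible D, E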